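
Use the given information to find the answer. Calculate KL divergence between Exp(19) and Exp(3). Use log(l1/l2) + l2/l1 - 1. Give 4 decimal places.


KL divergence for exponential family:
KL = log(l1/l2) + l2/l1 - 1.
log(19/3) = 1.845827.
3/19 = 0.157895.
KL = 1.845827 + 0.157895 - 1 = 1.0037

1.0037


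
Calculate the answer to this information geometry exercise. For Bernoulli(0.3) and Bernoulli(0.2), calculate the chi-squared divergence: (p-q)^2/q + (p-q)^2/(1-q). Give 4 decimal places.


Chi-squared divergence between Bernoulli distributions:
chi^2 = (p-q)^2/q + (p-q)^2/(1-q).
p = 0.3, q = 0.2, p-q = 0.1.
(p-q)^2 = 0.01.
term1 = 0.01/0.2 = 0.05.
term2 = 0.01/0.8 = 0.0125.
chi^2 = 0.05 + 0.0125 = 0.0625

0.0625


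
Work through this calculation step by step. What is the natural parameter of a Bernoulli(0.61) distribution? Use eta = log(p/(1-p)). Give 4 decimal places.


Natural parameter for Bernoulli: eta = log(p/(1-p)).
p = 0.61, 1-p = 0.39.
p/(1-p) = 1.564103.
eta = log(1.564103) = 0.4473

0.4473


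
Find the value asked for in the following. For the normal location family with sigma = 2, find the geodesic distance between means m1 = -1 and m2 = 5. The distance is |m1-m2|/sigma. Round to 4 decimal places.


On the fixed-variance normal subfamily, geodesic distance = |m1-m2|/sigma.
|-1 - 5| = 6.
sigma = 2.
d = 6/2 = 3.0000

3.0000


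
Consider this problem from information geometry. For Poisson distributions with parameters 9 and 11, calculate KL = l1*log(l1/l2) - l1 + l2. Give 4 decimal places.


KL divergence for Poisson:
KL = l1*log(l1/l2) - l1 + l2.
l1 = 9, l2 = 11.
log(9/11) = -0.200671.
l1*log(l1/l2) = 9 * -0.200671 = -1.806036.
KL = -1.806036 - 9 + 11 = 0.1940

0.1940


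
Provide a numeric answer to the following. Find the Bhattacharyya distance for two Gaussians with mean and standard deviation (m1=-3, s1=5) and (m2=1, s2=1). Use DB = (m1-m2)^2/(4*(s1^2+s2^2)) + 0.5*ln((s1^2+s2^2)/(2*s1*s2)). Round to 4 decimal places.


Bhattacharyya distance between two Gaussians:
DB = (m1-m2)^2/(4*(s1^2+s2^2)) + (1/2)*ln((s1^2+s2^2)/(2*s1*s2)).
(m1-m2)^2 = (-4)^2 = 16.
s1^2+s2^2 = 25 + 1 = 26.
term1 = 16/104 = 0.153846.
term2 = 0.5*ln(26/10.0) = 0.477756.
DB = 0.153846 + 0.477756 = 0.6316

0.6316


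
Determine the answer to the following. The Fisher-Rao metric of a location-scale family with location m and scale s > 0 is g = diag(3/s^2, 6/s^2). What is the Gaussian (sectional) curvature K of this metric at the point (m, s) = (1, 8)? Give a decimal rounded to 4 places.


The metric has the form g = (A dm^2 + B ds^2)/s^2 with A = 3, B = 6.
Substitute u = sqrt(A/B)*m: g = B*(du^2 + ds^2)/s^2, i.e. B times the
Poincare upper half-plane metric, which has constant Gaussian curvature -1.
Scaling a 2D metric by a constant c divides the Gaussian curvature by c,
so K = -1/B = -1/(6) = -0.1667 everywhere (the point (m, s) = (1, 8) is irrelevant:
the curvature is constant).
The requested Gaussian curvature is K = -0.1667.

-0.1667


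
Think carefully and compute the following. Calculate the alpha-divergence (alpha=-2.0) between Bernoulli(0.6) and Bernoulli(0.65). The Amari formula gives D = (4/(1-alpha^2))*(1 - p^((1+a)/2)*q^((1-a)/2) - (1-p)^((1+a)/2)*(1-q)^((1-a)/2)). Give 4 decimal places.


Amari alpha-divergence:
D = (4/(1-alpha^2))*(1 - p^((1+a)/2)*q^((1-a)/2) - (1-p)^((1+a)/2)*(1-q)^((1-a)/2)).
alpha = -2.0, p = 0.6, q = 0.65.
e1 = (1+alpha)/2 = -0.5, e2 = (1-alpha)/2 = 1.5.
t1 = p^e1 * q^e2 = 0.6^-0.5 * 0.65^1.5 = 0.676541.
t2 = (1-p)^e1 * (1-q)^e2 = 0.4^-0.5 * 0.35^1.5 = 0.327395.
4/(1-alpha^2) = -1.333333.
D = -1.333333*(1 - 0.676541 - 0.327395) = 0.0052

0.0052


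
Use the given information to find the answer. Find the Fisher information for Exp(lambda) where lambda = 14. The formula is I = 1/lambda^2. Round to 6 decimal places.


Fisher information for exponential: I(lambda) = 1/lambda^2.
lambda = 14, lambda^2 = 196.
I = 1/196 = 0.005102

0.005102


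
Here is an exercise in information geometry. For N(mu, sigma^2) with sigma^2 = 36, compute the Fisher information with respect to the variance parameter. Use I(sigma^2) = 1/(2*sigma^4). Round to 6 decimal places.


Fisher information for variance: I(sigma^2) = 1/(2*sigma^4).
sigma^2 = 36, so sigma^4 = 1296.
I = 1/(2*1296) = 1/2592 = 0.000386

0.000386


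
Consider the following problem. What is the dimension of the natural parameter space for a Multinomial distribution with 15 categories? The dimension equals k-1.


Exponential family dimension calculation:
For Multinomial with k=15 categories, dim = k-1 = 14.

14


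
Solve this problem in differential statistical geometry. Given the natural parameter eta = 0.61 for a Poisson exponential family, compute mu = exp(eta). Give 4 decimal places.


Expectation parameter for Poisson exponential family:
mu = exp(eta).
eta = 0.61.
mu = exp(0.61) = 1.8404

1.8404


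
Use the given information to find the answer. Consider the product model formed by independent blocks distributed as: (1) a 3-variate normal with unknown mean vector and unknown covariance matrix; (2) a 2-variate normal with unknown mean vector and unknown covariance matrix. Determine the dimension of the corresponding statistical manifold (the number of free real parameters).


The dimension of a statistical manifold equals the number of free
(independent) real parameters of the model. For a product of independent
blocks the parameter counts add.
- 3-variate normal: 3 (mean) + 3*4/2 = 6 (symmetric covariance) = 9.
- 2-variate normal: 2 (mean) + 2*3/2 = 3 (symmetric covariance) = 5.
Total = 9 + 5 = 14.
Dimension = 14

14


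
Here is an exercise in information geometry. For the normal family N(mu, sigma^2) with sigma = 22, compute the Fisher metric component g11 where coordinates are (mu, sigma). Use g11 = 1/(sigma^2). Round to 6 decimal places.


For the 2-parameter normal family, the Fisher metric has:
  g11 = 1/sigma^2, g22 = 2/sigma^2.
sigma = 22, sigma^2 = 484.
g11 = 0.002066

0.002066


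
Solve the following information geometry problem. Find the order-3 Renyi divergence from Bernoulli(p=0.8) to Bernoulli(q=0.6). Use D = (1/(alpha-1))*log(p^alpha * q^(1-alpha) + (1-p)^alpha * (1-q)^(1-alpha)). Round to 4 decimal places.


Renyi divergence of order alpha between Bernoulli distributions:
D = (1/(alpha-1))*log(p^alpha * q^(1-alpha) + (1-p)^alpha * (1-q)^(1-alpha)).
alpha = 3, p = 0.8, q = 0.6.
p^alpha * q^(1-alpha) = 0.8^3 * 0.6^-2 = 1.422222.
(1-p)^alpha * (1-q)^(1-alpha) = 0.2^3 * 0.4^-2 = 0.05.
sum = 1.422222 + 0.05 = 1.472222.
D = (1/2)*log(1.472222) = 0.1934

0.1934


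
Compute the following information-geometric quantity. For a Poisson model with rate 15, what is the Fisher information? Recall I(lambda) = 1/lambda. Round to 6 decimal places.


Fisher information for Poisson: I(lambda) = 1/lambda.
lambda = 15.
I(lambda) = 1/15 = 0.066667

0.066667


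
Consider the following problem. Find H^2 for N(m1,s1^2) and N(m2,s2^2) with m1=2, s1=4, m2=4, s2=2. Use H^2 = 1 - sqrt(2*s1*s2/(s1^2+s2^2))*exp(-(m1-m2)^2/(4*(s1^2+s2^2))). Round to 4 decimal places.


Squared Hellinger distance for Gaussians:
H^2 = 1 - sqrt(2*s1*s2/(s1^2+s2^2)) * exp(-(m1-m2)^2/(4*(s1^2+s2^2))).
s1^2 = 16, s2^2 = 4, s1^2+s2^2 = 20.
sqrt(2*4*2/(20)) = 0.894427.
(m1-m2)^2 = (-2)^2 = 4.
exp(-4/(4*20)) = exp(-0.05) = 0.951229.
H^2 = 1 - 0.894427*0.951229 = 0.1492

0.1492


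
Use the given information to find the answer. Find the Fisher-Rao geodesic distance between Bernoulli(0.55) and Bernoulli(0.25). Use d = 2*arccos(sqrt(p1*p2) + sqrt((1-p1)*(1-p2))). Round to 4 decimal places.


Geodesic distance on Bernoulli manifold:
d(p1,p2) = 2*arccos(sqrt(p1*p2) + sqrt((1-p1)*(1-p2))).
sqrt(p1*p2) = sqrt(0.55*0.25) = 0.37081.
sqrt((1-p1)*(1-p2)) = sqrt(0.45*0.75) = 0.580948.
arg = 0.37081 + 0.580948 = 0.951757.
d = 2*arccos(0.951757) = 0.6238

0.6238


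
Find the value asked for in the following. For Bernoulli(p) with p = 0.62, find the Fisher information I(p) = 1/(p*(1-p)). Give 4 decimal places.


For Bernoulli(p), Fisher information is I(p) = 1/(p*(1-p)).
p = 0.62, 1-p = 0.38.
p*(1-p) = 0.2356.
I(p) = 1/0.2356 = 4.2445

4.2445


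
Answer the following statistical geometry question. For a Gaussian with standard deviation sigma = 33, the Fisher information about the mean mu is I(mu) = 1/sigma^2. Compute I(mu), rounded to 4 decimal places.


The Fisher information for the mean of a normal distribution is I(mu) = 1/sigma^2.
sigma = 33, so sigma^2 = 1089.
I(mu) = 1/1089 = 0.0009

0.0009


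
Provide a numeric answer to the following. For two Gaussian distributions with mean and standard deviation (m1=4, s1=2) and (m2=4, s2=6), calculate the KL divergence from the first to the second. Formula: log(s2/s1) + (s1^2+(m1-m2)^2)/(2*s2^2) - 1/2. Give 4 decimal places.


KL divergence between normal distributions:
KL = log(s2/s1) + (s1^2 + (m1-m2)^2)/(2*s2^2) - 1/2.
log(6/2) = 1.098612.
(2^2 + (4-4)^2)/(2*6^2) = (4 + 0)/72 = 0.055556.
KL = 1.098612 + 0.055556 - 0.5 = 0.6542

0.6542


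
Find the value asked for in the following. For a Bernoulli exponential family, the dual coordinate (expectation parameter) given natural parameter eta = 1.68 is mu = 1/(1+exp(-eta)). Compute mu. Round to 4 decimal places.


Dual coordinate (expectation parameter) for Bernoulli:
mu = 1/(1+exp(-eta)).
eta = 1.68.
exp(-eta) = exp(-1.68) = 0.186374.
mu = 1/(1+0.186374) = 0.8429

0.8429


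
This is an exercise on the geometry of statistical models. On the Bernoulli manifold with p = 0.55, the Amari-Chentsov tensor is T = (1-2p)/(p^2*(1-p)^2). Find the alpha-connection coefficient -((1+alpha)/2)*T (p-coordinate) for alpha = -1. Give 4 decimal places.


Skewness (Amari-Chentsov) tensor: T = (1-2p)/(p^2*(1-p)^2).
p = 0.55, 1-2p = -0.1, p^2 = 0.3025, (1-p)^2 = 0.2025.
T = -0.1/(0.3025 * 0.2025) = -1.632486.
In the p-coordinate, Gamma^(alpha) = Gamma^(0) - (alpha/2)*T with Gamma^(0) = (1/2)*g'(p) = -T/2,
so Gamma^(alpha) = -((1+alpha)/2)*T.
alpha = -1, -(1+alpha)/2 = 0.0.
Gamma = 0.0 * -1.632486 = 0.0000

0.0000


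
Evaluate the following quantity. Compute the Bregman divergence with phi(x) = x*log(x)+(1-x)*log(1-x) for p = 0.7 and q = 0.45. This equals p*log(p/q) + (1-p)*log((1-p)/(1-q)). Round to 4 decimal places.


Bregman divergence with negative entropy generator:
D = p*log(p/q) + (1-p)*log((1-p)/(1-q)).
p = 0.7, q = 0.45.
p*log(p/q) = 0.7*log(0.7/0.45) = 0.309283.
(1-p)*log((1-p)/(1-q)) = 0.3*log(0.3/0.55) = -0.181841.
D = 0.309283 + -0.181841 = 0.1274

0.1274


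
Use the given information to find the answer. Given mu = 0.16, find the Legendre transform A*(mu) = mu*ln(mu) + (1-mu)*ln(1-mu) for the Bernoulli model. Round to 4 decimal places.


Legendre transform for Bernoulli:
A*(mu) = mu*log(mu) + (1-mu)*log(1-mu).
mu = 0.16, 1-mu = 0.84.
mu*log(mu) = 0.16*log(0.16) = -0.293213.
(1-mu)*log(1-mu) = 0.84*log(0.84) = -0.146457.
A* = -0.293213 + -0.146457 = -0.4397

-0.4397


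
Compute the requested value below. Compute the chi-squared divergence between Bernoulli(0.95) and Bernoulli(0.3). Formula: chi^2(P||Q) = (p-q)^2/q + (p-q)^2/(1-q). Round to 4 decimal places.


Chi-squared divergence between Bernoulli distributions:
chi^2 = (p-q)^2/q + (p-q)^2/(1-q).
p = 0.95, q = 0.3, p-q = 0.65.
(p-q)^2 = 0.4225.
term1 = 0.4225/0.3 = 1.408333.
term2 = 0.4225/0.7 = 0.603571.
chi^2 = 1.408333 + 0.603571 = 2.0119

2.0119


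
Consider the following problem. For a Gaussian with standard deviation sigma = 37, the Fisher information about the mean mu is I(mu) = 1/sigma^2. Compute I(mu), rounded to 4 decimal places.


The Fisher information for the mean of a normal distribution is I(mu) = 1/sigma^2.
sigma = 37, so sigma^2 = 1369.
I(mu) = 1/1369 = 0.0007

0.0007


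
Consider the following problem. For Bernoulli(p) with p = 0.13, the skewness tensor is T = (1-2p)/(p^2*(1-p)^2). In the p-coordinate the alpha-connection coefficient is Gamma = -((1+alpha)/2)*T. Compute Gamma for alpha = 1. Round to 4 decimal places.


Skewness (Amari-Chentsov) tensor: T = (1-2p)/(p^2*(1-p)^2).
p = 0.13, 1-2p = 0.74, p^2 = 0.0169, (1-p)^2 = 0.7569.
T = 0.74/(0.0169 * 0.7569) = 57.850419.
In the p-coordinate, Gamma^(alpha) = Gamma^(0) - (alpha/2)*T with Gamma^(0) = (1/2)*g'(p) = -T/2,
so Gamma^(alpha) = -((1+alpha)/2)*T.
alpha = 1, -(1+alpha)/2 = -1.0.
Gamma = -1.0 * 57.850419 = -57.8504

-57.8504


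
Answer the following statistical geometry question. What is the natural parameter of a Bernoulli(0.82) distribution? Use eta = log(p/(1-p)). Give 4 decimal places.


Natural parameter for Bernoulli: eta = log(p/(1-p)).
p = 0.82, 1-p = 0.18.
p/(1-p) = 4.555556.
eta = log(4.555556) = 1.5163

1.5163


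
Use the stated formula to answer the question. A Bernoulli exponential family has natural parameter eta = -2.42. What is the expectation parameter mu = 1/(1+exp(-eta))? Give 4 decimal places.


Dual coordinate (expectation parameter) for Bernoulli:
mu = 1/(1+exp(-eta)).
eta = -2.42.
exp(-eta) = exp(2.42) = 11.245859.
mu = 1/(1+11.245859) = 0.0817

0.0817


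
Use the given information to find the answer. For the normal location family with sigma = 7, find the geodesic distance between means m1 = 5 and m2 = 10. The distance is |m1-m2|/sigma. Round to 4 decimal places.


On the fixed-variance normal subfamily, geodesic distance = |m1-m2|/sigma.
|5 - 10| = 5.
sigma = 7.
d = 5/7 = 0.7143

0.7143


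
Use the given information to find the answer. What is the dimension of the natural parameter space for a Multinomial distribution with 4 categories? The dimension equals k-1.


Exponential family dimension calculation:
For Multinomial with k=4 categories, dim = k-1 = 3.

3


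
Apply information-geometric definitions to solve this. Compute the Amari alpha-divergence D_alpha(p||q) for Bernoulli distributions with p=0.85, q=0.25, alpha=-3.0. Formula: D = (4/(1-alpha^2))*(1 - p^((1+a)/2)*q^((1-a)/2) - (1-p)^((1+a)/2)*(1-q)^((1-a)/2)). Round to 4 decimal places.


Amari alpha-divergence:
D = (4/(1-alpha^2))*(1 - p^((1+a)/2)*q^((1-a)/2) - (1-p)^((1+a)/2)*(1-q)^((1-a)/2)).
alpha = -3.0, p = 0.85, q = 0.25.
e1 = (1+alpha)/2 = -1.0, e2 = (1-alpha)/2 = 2.0.
t1 = p^e1 * q^e2 = 0.85^-1.0 * 0.25^2.0 = 0.073529.
t2 = (1-p)^e1 * (1-q)^e2 = 0.15^-1.0 * 0.75^2.0 = 3.75.
4/(1-alpha^2) = -0.5.
D = -0.5*(1 - 0.073529 - 3.75) = 1.4118

1.4118


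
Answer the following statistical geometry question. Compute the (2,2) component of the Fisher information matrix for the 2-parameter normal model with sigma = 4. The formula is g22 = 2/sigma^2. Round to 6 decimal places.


For the 2-parameter normal family, the Fisher metric has:
  g11 = 1/sigma^2, g22 = 2/sigma^2.
sigma = 4, sigma^2 = 16.
g22 = 0.125000

0.125000


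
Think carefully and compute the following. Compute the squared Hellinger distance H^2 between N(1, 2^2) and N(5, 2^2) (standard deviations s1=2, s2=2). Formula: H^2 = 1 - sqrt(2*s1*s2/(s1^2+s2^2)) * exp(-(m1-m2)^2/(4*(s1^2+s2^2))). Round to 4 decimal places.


Squared Hellinger distance for Gaussians:
H^2 = 1 - sqrt(2*s1*s2/(s1^2+s2^2)) * exp(-(m1-m2)^2/(4*(s1^2+s2^2))).
s1^2 = 4, s2^2 = 4, s1^2+s2^2 = 8.
sqrt(2*2*2/(8)) = 1.0.
(m1-m2)^2 = (-4)^2 = 16.
exp(-16/(4*8)) = exp(-0.5) = 0.606531.
H^2 = 1 - 1.0*0.606531 = 0.3935

0.3935


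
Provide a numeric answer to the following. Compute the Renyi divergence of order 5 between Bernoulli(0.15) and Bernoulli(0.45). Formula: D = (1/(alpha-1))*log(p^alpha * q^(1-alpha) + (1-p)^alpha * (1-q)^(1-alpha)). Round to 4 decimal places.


Renyi divergence of order alpha between Bernoulli distributions:
D = (1/(alpha-1))*log(p^alpha * q^(1-alpha) + (1-p)^alpha * (1-q)^(1-alpha)).
alpha = 5, p = 0.15, q = 0.45.
p^alpha * q^(1-alpha) = 0.15^5 * 0.45^-4 = 0.001852.
(1-p)^alpha * (1-q)^(1-alpha) = 0.85^5 * 0.55^-4 = 4.848907.
sum = 0.001852 + 4.848907 = 4.850759.
D = (1/4)*log(4.850759) = 0.3948

0.3948


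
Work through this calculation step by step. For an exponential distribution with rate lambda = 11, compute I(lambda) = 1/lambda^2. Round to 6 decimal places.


Fisher information for exponential: I(lambda) = 1/lambda^2.
lambda = 11, lambda^2 = 121.
I = 1/121 = 0.008264

0.008264


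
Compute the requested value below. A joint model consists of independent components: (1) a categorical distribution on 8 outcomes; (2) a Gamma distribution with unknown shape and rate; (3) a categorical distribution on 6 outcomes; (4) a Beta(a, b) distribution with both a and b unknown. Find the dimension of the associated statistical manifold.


The dimension of a statistical manifold equals the number of free
(independent) real parameters of the model. For a product of independent
blocks the parameter counts add.
- categorical on 8 outcomes (probabilities sum to 1): 8-1 = 7.
- Gamma (shape, rate): 2.
- categorical on 6 outcomes (probabilities sum to 1): 6-1 = 5.
- Beta (a, b): 2.
Total = 7 + 2 + 5 + 2 = 16.
Dimension = 16

16


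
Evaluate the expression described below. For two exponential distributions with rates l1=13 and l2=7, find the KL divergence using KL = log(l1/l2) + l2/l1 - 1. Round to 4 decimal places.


KL divergence for exponential family:
KL = log(l1/l2) + l2/l1 - 1.
log(13/7) = 0.619039.
7/13 = 0.538462.
KL = 0.619039 + 0.538462 - 1 = 0.1575

0.1575


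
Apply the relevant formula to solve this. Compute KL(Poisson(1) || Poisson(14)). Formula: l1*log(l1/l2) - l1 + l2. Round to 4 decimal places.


KL divergence for Poisson:
KL = l1*log(l1/l2) - l1 + l2.
l1 = 1, l2 = 14.
log(1/14) = -2.639057.
l1*log(l1/l2) = 1 * -2.639057 = -2.639057.
KL = -2.639057 - 1 + 14 = 10.3609

10.3609


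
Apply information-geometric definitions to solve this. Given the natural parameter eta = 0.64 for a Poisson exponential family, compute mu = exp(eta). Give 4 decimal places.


Expectation parameter for Poisson exponential family:
mu = exp(eta).
eta = 0.64.
mu = exp(0.64) = 1.8965

1.8965


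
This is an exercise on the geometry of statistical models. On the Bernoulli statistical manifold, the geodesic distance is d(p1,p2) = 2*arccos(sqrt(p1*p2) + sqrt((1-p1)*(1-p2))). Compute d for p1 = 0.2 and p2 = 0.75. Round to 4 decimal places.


Geodesic distance on Bernoulli manifold:
d(p1,p2) = 2*arccos(sqrt(p1*p2) + sqrt((1-p1)*(1-p2))).
sqrt(p1*p2) = sqrt(0.2*0.75) = 0.387298.
sqrt((1-p1)*(1-p2)) = sqrt(0.8*0.25) = 0.447214.
arg = 0.387298 + 0.447214 = 0.834512.
d = 2*arccos(0.834512) = 1.1671

1.1671


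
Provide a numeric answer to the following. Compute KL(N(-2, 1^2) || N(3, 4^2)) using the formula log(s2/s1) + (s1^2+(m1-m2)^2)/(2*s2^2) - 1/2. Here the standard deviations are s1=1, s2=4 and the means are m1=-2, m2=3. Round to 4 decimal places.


KL divergence between normal distributions:
KL = log(s2/s1) + (s1^2 + (m1-m2)^2)/(2*s2^2) - 1/2.
log(4/1) = 1.386294.
(1^2 + (-2-3)^2)/(2*4^2) = (1 + 25)/32 = 0.8125.
KL = 1.386294 + 0.8125 - 0.5 = 1.6988

1.6988


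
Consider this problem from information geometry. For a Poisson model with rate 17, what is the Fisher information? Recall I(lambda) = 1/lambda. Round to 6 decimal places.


Fisher information for Poisson: I(lambda) = 1/lambda.
lambda = 17.
I(lambda) = 1/17 = 0.058824

0.058824


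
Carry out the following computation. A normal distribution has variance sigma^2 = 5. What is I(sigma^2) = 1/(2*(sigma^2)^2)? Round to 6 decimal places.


Fisher information for variance: I(sigma^2) = 1/(2*sigma^4).
sigma^2 = 5, so sigma^4 = 25.
I = 1/(2*25) = 1/50 = 0.020000

0.020000


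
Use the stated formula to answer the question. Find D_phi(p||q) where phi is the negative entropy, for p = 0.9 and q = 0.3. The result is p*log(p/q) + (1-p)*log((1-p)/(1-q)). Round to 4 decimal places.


Bregman divergence with negative entropy generator:
D = p*log(p/q) + (1-p)*log((1-p)/(1-q)).
p = 0.9, q = 0.3.
p*log(p/q) = 0.9*log(0.9/0.3) = 0.988751.
(1-p)*log((1-p)/(1-q)) = 0.1*log(0.1/0.7) = -0.194591.
D = 0.988751 + -0.194591 = 0.7942

0.7942


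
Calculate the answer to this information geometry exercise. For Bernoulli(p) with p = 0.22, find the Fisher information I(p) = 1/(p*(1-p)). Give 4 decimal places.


For Bernoulli(p), Fisher information is I(p) = 1/(p*(1-p)).
p = 0.22, 1-p = 0.78.
p*(1-p) = 0.1716.
I(p) = 1/0.1716 = 5.8275

5.8275


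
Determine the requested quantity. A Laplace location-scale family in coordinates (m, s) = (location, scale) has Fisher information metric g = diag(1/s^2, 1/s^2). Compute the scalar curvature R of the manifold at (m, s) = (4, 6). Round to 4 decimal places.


The metric has the form g = (A dm^2 + B ds^2)/s^2 with A = 1, B = 1.
Substitute u = sqrt(A/B)*m: g = B*(du^2 + ds^2)/s^2, i.e. B times the
Poincare upper half-plane metric, which has constant Gaussian curvature -1.
Scaling a 2D metric by a constant c divides the Gaussian curvature by c,
so K = -1/B = -1/(1) = -1.0000 everywhere (the point (m, s) = (4, 6) is irrelevant:
the curvature is constant).
Scalar curvature in dimension 2: R = 2K = -2/(1) = -2.0000.

-2.0000


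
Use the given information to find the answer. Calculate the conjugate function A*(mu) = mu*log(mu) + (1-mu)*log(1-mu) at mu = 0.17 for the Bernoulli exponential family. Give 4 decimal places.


Legendre transform for Bernoulli:
A*(mu) = mu*log(mu) + (1-mu)*log(1-mu).
mu = 0.17, 1-mu = 0.83.
mu*log(mu) = 0.17*log(0.17) = -0.301233.
(1-mu)*log(1-mu) = 0.83*log(0.83) = -0.154654.
A* = -0.301233 + -0.154654 = -0.4559

-0.4559


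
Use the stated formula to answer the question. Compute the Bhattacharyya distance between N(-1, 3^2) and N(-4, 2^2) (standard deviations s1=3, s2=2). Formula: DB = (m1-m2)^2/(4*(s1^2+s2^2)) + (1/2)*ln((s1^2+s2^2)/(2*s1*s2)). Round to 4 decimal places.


Bhattacharyya distance between two Gaussians:
DB = (m1-m2)^2/(4*(s1^2+s2^2)) + (1/2)*ln((s1^2+s2^2)/(2*s1*s2)).
(m1-m2)^2 = (3)^2 = 9.
s1^2+s2^2 = 9 + 4 = 13.
term1 = 9/52 = 0.173077.
term2 = 0.5*ln(13/12.0) = 0.040021.
DB = 0.173077 + 0.040021 = 0.2131

0.2131


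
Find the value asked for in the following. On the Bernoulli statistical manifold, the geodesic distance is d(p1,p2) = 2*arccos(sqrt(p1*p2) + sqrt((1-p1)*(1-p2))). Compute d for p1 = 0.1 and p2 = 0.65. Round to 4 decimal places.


Geodesic distance on Bernoulli manifold:
d(p1,p2) = 2*arccos(sqrt(p1*p2) + sqrt((1-p1)*(1-p2))).
sqrt(p1*p2) = sqrt(0.1*0.65) = 0.254951.
sqrt((1-p1)*(1-p2)) = sqrt(0.9*0.35) = 0.561249.
arg = 0.254951 + 0.561249 = 0.8162.
d = 2*arccos(0.8162) = 1.2320

1.2320


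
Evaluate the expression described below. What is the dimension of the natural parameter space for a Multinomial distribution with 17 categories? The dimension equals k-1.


Exponential family dimension calculation:
For Multinomial with k=17 categories, dim = k-1 = 16.

16


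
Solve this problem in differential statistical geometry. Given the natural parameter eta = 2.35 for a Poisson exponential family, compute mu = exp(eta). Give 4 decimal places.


Expectation parameter for Poisson exponential family:
mu = exp(eta).
eta = 2.35.
mu = exp(2.35) = 10.4856

10.4856


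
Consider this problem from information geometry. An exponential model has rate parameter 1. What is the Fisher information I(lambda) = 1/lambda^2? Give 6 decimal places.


Fisher information for exponential: I(lambda) = 1/lambda^2.
lambda = 1, lambda^2 = 1.
I = 1/1 = 1.000000

1.000000


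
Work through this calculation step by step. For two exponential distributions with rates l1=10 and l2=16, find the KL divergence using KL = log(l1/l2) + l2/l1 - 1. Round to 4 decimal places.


KL divergence for exponential family:
KL = log(l1/l2) + l2/l1 - 1.
log(10/16) = -0.470004.
16/10 = 1.6.
KL = -0.470004 + 1.6 - 1 = 0.1300

0.1300


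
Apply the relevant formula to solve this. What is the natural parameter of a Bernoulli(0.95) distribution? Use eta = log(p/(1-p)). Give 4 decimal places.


Natural parameter for Bernoulli: eta = log(p/(1-p)).
p = 0.95, 1-p = 0.05.
p/(1-p) = 19.0.
eta = log(19.0) = 2.9444

2.9444


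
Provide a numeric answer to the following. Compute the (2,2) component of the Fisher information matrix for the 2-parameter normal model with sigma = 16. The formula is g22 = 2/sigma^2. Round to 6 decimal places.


For the 2-parameter normal family, the Fisher metric has:
  g11 = 1/sigma^2, g22 = 2/sigma^2.
sigma = 16, sigma^2 = 256.
g22 = 0.007813

0.007813


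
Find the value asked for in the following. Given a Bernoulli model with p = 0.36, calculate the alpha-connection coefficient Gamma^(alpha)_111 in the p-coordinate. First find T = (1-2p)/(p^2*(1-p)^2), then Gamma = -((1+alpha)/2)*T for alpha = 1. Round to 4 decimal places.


Skewness (Amari-Chentsov) tensor: T = (1-2p)/(p^2*(1-p)^2).
p = 0.36, 1-2p = 0.28, p^2 = 0.1296, (1-p)^2 = 0.4096.
T = 0.28/(0.1296 * 0.4096) = 5.274643.
In the p-coordinate, Gamma^(alpha) = Gamma^(0) - (alpha/2)*T with Gamma^(0) = (1/2)*g'(p) = -T/2,
so Gamma^(alpha) = -((1+alpha)/2)*T.
alpha = 1, -(1+alpha)/2 = -1.0.
Gamma = -1.0 * 5.274643 = -5.2746

-5.2746


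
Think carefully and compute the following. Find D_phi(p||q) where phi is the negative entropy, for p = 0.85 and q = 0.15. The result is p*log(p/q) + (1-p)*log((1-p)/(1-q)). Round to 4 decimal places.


Bregman divergence with negative entropy generator:
D = p*log(p/q) + (1-p)*log((1-p)/(1-q)).
p = 0.85, q = 0.15.
p*log(p/q) = 0.85*log(0.85/0.15) = 1.474411.
(1-p)*log((1-p)/(1-q)) = 0.15*log(0.15/0.85) = -0.26019.
D = 1.474411 + -0.26019 = 1.2142

1.2142


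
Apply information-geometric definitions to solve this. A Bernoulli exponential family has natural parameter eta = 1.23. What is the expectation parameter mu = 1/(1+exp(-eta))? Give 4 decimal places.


Dual coordinate (expectation parameter) for Bernoulli:
mu = 1/(1+exp(-eta)).
eta = 1.23.
exp(-eta) = exp(-1.23) = 0.292293.
mu = 1/(1+0.292293) = 0.7738

0.7738


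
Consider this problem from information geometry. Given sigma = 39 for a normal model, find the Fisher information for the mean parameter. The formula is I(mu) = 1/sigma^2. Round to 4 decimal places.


The Fisher information for the mean of a normal distribution is I(mu) = 1/sigma^2.
sigma = 39, so sigma^2 = 1521.
I(mu) = 1/1521 = 0.0007

0.0007


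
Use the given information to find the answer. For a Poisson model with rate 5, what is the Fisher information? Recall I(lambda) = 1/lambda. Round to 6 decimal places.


Fisher information for Poisson: I(lambda) = 1/lambda.
lambda = 5.
I(lambda) = 1/5 = 0.200000

0.200000


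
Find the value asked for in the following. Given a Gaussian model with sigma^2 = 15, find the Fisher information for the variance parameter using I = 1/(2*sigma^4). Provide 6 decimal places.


Fisher information for variance: I(sigma^2) = 1/(2*sigma^4).
sigma^2 = 15, so sigma^4 = 225.
I = 1/(2*225) = 1/450 = 0.002222

0.002222


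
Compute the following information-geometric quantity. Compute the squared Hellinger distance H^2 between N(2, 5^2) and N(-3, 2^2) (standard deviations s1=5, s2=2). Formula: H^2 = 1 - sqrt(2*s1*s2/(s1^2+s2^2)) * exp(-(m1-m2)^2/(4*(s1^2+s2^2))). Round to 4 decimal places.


Squared Hellinger distance for Gaussians:
H^2 = 1 - sqrt(2*s1*s2/(s1^2+s2^2)) * exp(-(m1-m2)^2/(4*(s1^2+s2^2))).
s1^2 = 25, s2^2 = 4, s1^2+s2^2 = 29.
sqrt(2*5*2/(29)) = 0.830455.
(m1-m2)^2 = (5)^2 = 25.
exp(-25/(4*29)) = exp(-0.215517) = 0.806124.
H^2 = 1 - 0.830455*0.806124 = 0.3306

0.3306


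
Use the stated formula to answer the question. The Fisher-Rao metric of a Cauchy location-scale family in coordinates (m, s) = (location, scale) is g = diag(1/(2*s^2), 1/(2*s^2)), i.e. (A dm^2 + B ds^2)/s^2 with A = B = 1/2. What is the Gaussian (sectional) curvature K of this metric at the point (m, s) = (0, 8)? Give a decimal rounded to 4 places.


The metric has the form g = (A dm^2 + B ds^2)/s^2 with A = 1/2, B = 1/2.
Substitute u = sqrt(A/B)*m: g = B*(du^2 + ds^2)/s^2, i.e. B times the
Poincare upper half-plane metric, which has constant Gaussian curvature -1.
Scaling a 2D metric by a constant c divides the Gaussian curvature by c,
so K = -1/B = -1/(1/2) = -2.0000 everywhere (the point (m, s) = (0, 8) is irrelevant:
the curvature is constant).
The requested Gaussian curvature is K = -2.0000.

-2.0000


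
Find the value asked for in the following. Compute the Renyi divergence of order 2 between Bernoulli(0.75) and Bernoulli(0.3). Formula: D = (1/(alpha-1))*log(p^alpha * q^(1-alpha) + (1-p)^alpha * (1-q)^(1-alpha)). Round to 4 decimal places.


Renyi divergence of order alpha between Bernoulli distributions:
D = (1/(alpha-1))*log(p^alpha * q^(1-alpha) + (1-p)^alpha * (1-q)^(1-alpha)).
alpha = 2, p = 0.75, q = 0.3.
p^alpha * q^(1-alpha) = 0.75^2 * 0.3^-1 = 1.875.
(1-p)^alpha * (1-q)^(1-alpha) = 0.25^2 * 0.7^-1 = 0.089286.
sum = 1.875 + 0.089286 = 1.964286.
D = (1/1)*log(1.964286) = 0.6751

0.6751


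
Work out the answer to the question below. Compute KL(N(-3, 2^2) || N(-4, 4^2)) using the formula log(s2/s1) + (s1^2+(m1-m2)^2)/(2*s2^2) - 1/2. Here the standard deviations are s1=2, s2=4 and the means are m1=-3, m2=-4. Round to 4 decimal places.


KL divergence between normal distributions:
KL = log(s2/s1) + (s1^2 + (m1-m2)^2)/(2*s2^2) - 1/2.
log(4/2) = 0.693147.
(2^2 + (-3--4)^2)/(2*4^2) = (4 + 1)/32 = 0.15625.
KL = 0.693147 + 0.15625 - 0.5 = 0.3494

0.3494


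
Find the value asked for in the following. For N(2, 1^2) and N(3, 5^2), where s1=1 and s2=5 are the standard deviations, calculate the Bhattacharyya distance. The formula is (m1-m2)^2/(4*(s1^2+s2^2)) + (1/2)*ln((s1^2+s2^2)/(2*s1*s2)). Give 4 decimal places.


Bhattacharyya distance between two Gaussians:
DB = (m1-m2)^2/(4*(s1^2+s2^2)) + (1/2)*ln((s1^2+s2^2)/(2*s1*s2)).
(m1-m2)^2 = (-1)^2 = 1.
s1^2+s2^2 = 1 + 25 = 26.
term1 = 1/104 = 0.009615.
term2 = 0.5*ln(26/10.0) = 0.477756.
DB = 0.009615 + 0.477756 = 0.4874

0.4874


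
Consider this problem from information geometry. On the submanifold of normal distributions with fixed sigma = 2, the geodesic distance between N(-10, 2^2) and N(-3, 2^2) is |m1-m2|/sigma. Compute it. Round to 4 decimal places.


On the fixed-variance normal subfamily, geodesic distance = |m1-m2|/sigma.
|-10 - -3| = 7.
sigma = 2.
d = 7/2 = 3.5000

3.5000


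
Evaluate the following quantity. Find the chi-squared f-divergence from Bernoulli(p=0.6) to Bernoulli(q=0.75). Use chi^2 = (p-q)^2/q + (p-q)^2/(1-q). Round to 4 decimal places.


Chi-squared divergence between Bernoulli distributions:
chi^2 = (p-q)^2/q + (p-q)^2/(1-q).
p = 0.6, q = 0.75, p-q = -0.15.
(p-q)^2 = 0.0225.
term1 = 0.0225/0.75 = 0.03.
term2 = 0.0225/0.25 = 0.09.
chi^2 = 0.03 + 0.09 = 0.1200

0.1200


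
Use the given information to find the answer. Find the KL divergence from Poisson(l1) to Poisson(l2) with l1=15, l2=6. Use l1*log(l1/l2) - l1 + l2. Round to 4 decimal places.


KL divergence for Poisson:
KL = l1*log(l1/l2) - l1 + l2.
l1 = 15, l2 = 6.
log(15/6) = 0.916291.
l1*log(l1/l2) = 15 * 0.916291 = 13.744361.
KL = 13.744361 - 15 + 6 = 4.7444

4.7444


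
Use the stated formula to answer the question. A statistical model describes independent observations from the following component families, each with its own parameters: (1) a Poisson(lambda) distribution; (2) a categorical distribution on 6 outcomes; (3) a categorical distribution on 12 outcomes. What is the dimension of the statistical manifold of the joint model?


The dimension of a statistical manifold equals the number of free
(independent) real parameters of the model. For a product of independent
blocks the parameter counts add.
- Poisson (lambda): 1.
- categorical on 6 outcomes (probabilities sum to 1): 6-1 = 5.
- categorical on 12 outcomes (probabilities sum to 1): 12-1 = 11.
Total = 1 + 5 + 11 = 17.
Dimension = 17

17


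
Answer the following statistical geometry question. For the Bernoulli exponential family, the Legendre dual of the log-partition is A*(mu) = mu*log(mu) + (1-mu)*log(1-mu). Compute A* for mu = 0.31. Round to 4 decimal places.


Legendre transform for Bernoulli:
A*(mu) = mu*log(mu) + (1-mu)*log(1-mu).
mu = 0.31, 1-mu = 0.69.
mu*log(mu) = 0.31*log(0.31) = -0.363067.
(1-mu)*log(1-mu) = 0.69*log(0.69) = -0.256034.
A* = -0.363067 + -0.256034 = -0.6191

-0.6191


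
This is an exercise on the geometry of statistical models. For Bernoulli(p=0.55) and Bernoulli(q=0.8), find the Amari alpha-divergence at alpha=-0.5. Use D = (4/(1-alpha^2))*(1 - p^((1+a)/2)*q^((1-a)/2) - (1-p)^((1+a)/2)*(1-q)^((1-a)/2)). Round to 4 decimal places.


Amari alpha-divergence:
D = (4/(1-alpha^2))*(1 - p^((1+a)/2)*q^((1-a)/2) - (1-p)^((1+a)/2)*(1-q)^((1-a)/2)).
alpha = -0.5, p = 0.55, q = 0.8.
e1 = (1+alpha)/2 = 0.25, e2 = (1-alpha)/2 = 0.75.
t1 = p^e1 * q^e2 = 0.55^0.25 * 0.8^0.75 = 0.728464.
t2 = (1-p)^e1 * (1-q)^e2 = 0.45^0.25 * 0.2^0.75 = 0.244949.
4/(1-alpha^2) = 5.333333.
D = 5.333333*(1 - 0.728464 - 0.244949) = 0.1418

0.1418


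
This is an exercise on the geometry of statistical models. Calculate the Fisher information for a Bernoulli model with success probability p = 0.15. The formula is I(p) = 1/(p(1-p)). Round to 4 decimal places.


For Bernoulli(p), Fisher information is I(p) = 1/(p*(1-p)).
p = 0.15, 1-p = 0.85.
p*(1-p) = 0.1275.
I(p) = 1/0.1275 = 7.8431

7.8431


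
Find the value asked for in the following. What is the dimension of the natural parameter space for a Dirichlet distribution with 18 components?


Exponential family dimension calculation:
Dirichlet with 18 components has 18 natural parameters.

18


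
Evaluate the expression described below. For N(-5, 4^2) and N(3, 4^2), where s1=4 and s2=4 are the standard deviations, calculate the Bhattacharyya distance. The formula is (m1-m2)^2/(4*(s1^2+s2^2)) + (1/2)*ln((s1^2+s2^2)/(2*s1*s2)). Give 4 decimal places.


Bhattacharyya distance between two Gaussians:
DB = (m1-m2)^2/(4*(s1^2+s2^2)) + (1/2)*ln((s1^2+s2^2)/(2*s1*s2)).
(m1-m2)^2 = (-8)^2 = 64.
s1^2+s2^2 = 16 + 16 = 32.
term1 = 64/128 = 0.5.
term2 = 0.5*ln(32/32.0) = 0.0.
DB = 0.5 + 0.0 = 0.5000

0.5000


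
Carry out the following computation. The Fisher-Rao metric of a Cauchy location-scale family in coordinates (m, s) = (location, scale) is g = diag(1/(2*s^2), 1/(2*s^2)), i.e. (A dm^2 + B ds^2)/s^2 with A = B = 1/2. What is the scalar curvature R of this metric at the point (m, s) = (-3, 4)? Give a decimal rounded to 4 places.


The metric has the form g = (A dm^2 + B ds^2)/s^2 with A = 1/2, B = 1/2.
Substitute u = sqrt(A/B)*m: g = B*(du^2 + ds^2)/s^2, i.e. B times the
Poincare upper half-plane metric, which has constant Gaussian curvature -1.
Scaling a 2D metric by a constant c divides the Gaussian curvature by c,
so K = -1/B = -1/(1/2) = -2.0000 everywhere (the point (m, s) = (-3, 4) is irrelevant:
the curvature is constant).
Scalar curvature in dimension 2: R = 2K = -2/(1/2) = -4.0000.

-4.0000


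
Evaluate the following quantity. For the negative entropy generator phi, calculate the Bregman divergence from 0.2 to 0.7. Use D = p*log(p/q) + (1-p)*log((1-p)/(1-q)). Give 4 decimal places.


Bregman divergence with negative entropy generator:
D = p*log(p/q) + (1-p)*log((1-p)/(1-q)).
p = 0.2, q = 0.7.
p*log(p/q) = 0.2*log(0.2/0.7) = -0.250553.
(1-p)*log((1-p)/(1-q)) = 0.8*log(0.8/0.3) = 0.784663.
D = -0.250553 + 0.784663 = 0.5341

0.5341


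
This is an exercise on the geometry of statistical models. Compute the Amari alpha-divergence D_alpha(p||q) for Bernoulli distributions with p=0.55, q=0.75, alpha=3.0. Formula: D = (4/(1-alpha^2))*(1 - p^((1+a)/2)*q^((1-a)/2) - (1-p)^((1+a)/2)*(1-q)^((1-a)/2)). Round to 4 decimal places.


Amari alpha-divergence:
D = (4/(1-alpha^2))*(1 - p^((1+a)/2)*q^((1-a)/2) - (1-p)^((1+a)/2)*(1-q)^((1-a)/2)).
alpha = 3.0, p = 0.55, q = 0.75.
e1 = (1+alpha)/2 = 2.0, e2 = (1-alpha)/2 = -1.0.
t1 = p^e1 * q^e2 = 0.55^2.0 * 0.75^-1.0 = 0.403333.
t2 = (1-p)^e1 * (1-q)^e2 = 0.45^2.0 * 0.25^-1.0 = 0.81.
4/(1-alpha^2) = -0.5.
D = -0.5*(1 - 0.403333 - 0.81) = 0.1067

0.1067


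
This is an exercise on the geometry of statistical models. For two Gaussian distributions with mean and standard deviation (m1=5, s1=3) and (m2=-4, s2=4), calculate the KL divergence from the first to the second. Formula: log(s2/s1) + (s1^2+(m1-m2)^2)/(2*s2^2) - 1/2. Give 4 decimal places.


KL divergence between normal distributions:
KL = log(s2/s1) + (s1^2 + (m1-m2)^2)/(2*s2^2) - 1/2.
log(4/3) = 0.287682.
(3^2 + (5--4)^2)/(2*4^2) = (9 + 81)/32 = 2.8125.
KL = 0.287682 + 2.8125 - 0.5 = 2.6002

2.6002


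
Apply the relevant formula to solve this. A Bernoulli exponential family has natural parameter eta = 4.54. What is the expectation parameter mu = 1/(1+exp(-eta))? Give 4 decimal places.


Dual coordinate (expectation parameter) for Bernoulli:
mu = 1/(1+exp(-eta)).
eta = 4.54.
exp(-eta) = exp(-4.54) = 0.010673.
mu = 1/(1+0.010673) = 0.9894

0.9894


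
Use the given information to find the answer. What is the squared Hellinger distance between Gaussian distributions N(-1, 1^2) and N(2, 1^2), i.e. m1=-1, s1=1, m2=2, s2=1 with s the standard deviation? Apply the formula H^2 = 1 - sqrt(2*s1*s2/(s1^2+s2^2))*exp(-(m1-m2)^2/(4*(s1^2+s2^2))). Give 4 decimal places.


Squared Hellinger distance for Gaussians:
H^2 = 1 - sqrt(2*s1*s2/(s1^2+s2^2)) * exp(-(m1-m2)^2/(4*(s1^2+s2^2))).
s1^2 = 1, s2^2 = 1, s1^2+s2^2 = 2.
sqrt(2*1*1/(2)) = 1.0.
(m1-m2)^2 = (-3)^2 = 9.
exp(-9/(4*2)) = exp(-1.125) = 0.324652.
H^2 = 1 - 1.0*0.324652 = 0.6753

0.6753


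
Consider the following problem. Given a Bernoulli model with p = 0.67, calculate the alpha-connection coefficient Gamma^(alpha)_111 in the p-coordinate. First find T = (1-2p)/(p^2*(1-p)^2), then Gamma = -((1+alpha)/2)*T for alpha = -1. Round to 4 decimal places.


Skewness (Amari-Chentsov) tensor: T = (1-2p)/(p^2*(1-p)^2).
p = 0.67, 1-2p = -0.34, p^2 = 0.4489, (1-p)^2 = 0.1089.
T = -0.34/(0.4489 * 0.1089) = -6.955069.
In the p-coordinate, Gamma^(alpha) = Gamma^(0) - (alpha/2)*T with Gamma^(0) = (1/2)*g'(p) = -T/2,
so Gamma^(alpha) = -((1+alpha)/2)*T.
alpha = -1, -(1+alpha)/2 = 0.0.
Gamma = 0.0 * -6.955069 = 0.0000

0.0000


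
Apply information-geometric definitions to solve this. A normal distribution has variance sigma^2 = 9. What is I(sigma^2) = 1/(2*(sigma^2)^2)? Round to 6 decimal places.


Fisher information for variance: I(sigma^2) = 1/(2*sigma^4).
sigma^2 = 9, so sigma^4 = 81.
I = 1/(2*81) = 1/162 = 0.006173

0.006173


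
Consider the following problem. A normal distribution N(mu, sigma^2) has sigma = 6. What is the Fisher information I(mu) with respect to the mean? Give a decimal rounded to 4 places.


The Fisher information for the mean of a normal distribution is I(mu) = 1/sigma^2.
sigma = 6, so sigma^2 = 36.
I(mu) = 1/36 = 0.0278

0.0278


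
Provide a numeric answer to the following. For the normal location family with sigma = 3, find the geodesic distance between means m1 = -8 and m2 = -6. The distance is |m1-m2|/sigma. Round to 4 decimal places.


On the fixed-variance normal subfamily, geodesic distance = |m1-m2|/sigma.
|-8 - -6| = 2.
sigma = 3.
d = 2/3 = 0.6667

0.6667


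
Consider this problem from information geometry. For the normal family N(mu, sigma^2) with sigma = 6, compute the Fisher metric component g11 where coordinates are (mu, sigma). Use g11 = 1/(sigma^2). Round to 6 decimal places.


For the 2-parameter normal family, the Fisher metric has:
  g11 = 1/sigma^2, g22 = 2/sigma^2.
sigma = 6, sigma^2 = 36.
g11 = 0.027778

0.027778


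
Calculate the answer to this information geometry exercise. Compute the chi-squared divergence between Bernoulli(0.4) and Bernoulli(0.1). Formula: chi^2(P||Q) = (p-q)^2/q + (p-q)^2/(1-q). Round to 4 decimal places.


Chi-squared divergence between Bernoulli distributions:
chi^2 = (p-q)^2/q + (p-q)^2/(1-q).
p = 0.4, q = 0.1, p-q = 0.3.
(p-q)^2 = 0.09.
term1 = 0.09/0.1 = 0.9.
term2 = 0.09/0.9 = 0.1.
chi^2 = 0.9 + 0.1 = 1.0000

1.0000


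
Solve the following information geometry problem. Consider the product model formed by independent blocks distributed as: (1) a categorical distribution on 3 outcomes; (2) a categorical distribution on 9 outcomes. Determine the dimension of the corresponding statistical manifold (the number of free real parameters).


The dimension of a statistical manifold equals the number of free
(independent) real parameters of the model. For a product of independent
blocks the parameter counts add.
- categorical on 3 outcomes (probabilities sum to 1): 3-1 = 2.
- categorical on 9 outcomes (probabilities sum to 1): 9-1 = 8.
Total = 2 + 8 = 10.
Dimension = 10

10
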